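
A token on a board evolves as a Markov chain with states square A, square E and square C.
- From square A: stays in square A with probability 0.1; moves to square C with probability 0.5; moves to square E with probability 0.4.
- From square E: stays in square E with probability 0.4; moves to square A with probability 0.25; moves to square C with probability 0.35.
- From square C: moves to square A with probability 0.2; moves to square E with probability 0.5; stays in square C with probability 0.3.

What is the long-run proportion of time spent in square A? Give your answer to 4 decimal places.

0.2016

Let the stationary distribution be π with π = πP and π_1 + π_2 + π_3 = 1.
π_1 = 0.1·π_1 + 0.25·π_2 + 0.2·π_3
π_2 = 0.4·π_1 + 0.4·π_2 + 0.5·π_3
Solving with the normalization constraint gives π = (0.2016, 0.4362, 0.3621).
So the stationary probability of square A is 0.2016.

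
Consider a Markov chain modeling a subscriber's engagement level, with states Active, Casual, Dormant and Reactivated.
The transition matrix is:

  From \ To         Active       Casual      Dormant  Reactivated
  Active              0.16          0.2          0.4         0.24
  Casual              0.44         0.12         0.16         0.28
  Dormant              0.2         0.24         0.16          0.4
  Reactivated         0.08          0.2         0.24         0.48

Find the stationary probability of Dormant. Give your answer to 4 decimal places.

Let the stationary distribution be π with π = πP and π_1 + π_2 + π_3 + π_4 = 1.
π_1 = 0.16·π_1 + 0.44·π_2 + 0.2·π_3 + 0.08·π_4
π_2 = 0.2·π_1 + 0.12·π_2 + 0.24·π_3 + 0.2·π_4
π_3 = 0.4·π_1 + 0.16·π_2 + 0.16·π_3 + 0.24·π_4
Solving with the normalization constraint gives π = (0.1937, 0.1939, 0.2366, 0.3758).
So the stationary probability of Dormant is 0.2366.

0.2366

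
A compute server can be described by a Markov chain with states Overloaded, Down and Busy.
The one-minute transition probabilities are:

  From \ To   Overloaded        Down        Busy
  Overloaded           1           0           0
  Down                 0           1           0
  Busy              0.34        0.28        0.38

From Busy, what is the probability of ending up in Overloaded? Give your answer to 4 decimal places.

0.5484

Let h(s) be the probability of absorption at Overloaded starting from transient state s. Then h(Overloaded) = 1 and h(Down) = 0. By first-step analysis:
h(Busy) = 0.34·1 + 0.28·0 + 0.38·h(Busy)
Solving: h(Busy) = 0.5484.
Starting from Busy, the probability is 0.5484.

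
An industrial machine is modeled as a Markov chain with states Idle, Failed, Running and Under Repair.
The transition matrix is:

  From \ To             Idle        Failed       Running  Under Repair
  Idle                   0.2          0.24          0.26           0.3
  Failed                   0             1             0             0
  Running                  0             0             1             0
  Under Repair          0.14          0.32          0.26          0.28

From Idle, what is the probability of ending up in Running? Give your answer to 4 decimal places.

Let h(s) be the probability of absorption at Running starting from transient state s. Then h(Running) = 1 and h(Failed) = 0. By first-step analysis:
h(Idle) = 0.2·h(Idle) + 0.24·0 + 0.26·1 + 0.3·h(Under Repair)
h(Under Repair) = 0.14·h(Idle) + 0.32·0 + 0.26·1 + 0.28·h(Under Repair)
Solving: h(Idle) = 0.4966, h(Under Repair) = 0.4577.
Starting from Idle, the probability is 0.4966.

0.4966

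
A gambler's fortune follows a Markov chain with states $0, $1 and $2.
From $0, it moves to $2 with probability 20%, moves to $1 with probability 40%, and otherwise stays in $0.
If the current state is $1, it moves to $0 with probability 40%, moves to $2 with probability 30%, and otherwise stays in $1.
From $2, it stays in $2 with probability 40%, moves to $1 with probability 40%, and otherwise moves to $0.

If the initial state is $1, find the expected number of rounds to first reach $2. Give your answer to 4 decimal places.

3.8462

Let t(s) be the expected number of rounds to first reach $2 from state s, with t($2) = 0. Conditioning on the first round:
t($0) = 1 + 0.4·t($0) + 0.4·t($1)
t($1) = 1 + 0.4·t($0) + 0.3·t($1)
Solving: t($0) = 4.2308, t($1) = 3.8462.
Expected rounds from $1 to $2: 3.8462.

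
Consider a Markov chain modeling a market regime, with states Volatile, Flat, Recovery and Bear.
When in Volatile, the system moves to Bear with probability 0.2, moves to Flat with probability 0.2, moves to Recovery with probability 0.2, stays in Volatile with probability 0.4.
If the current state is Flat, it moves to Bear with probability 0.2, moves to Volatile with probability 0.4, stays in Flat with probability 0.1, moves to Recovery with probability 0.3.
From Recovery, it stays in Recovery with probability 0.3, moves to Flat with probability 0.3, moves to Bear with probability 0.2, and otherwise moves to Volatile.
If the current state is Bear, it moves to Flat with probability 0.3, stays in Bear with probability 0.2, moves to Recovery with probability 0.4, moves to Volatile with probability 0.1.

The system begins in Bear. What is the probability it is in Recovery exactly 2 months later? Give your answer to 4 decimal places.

Propagate the distribution vector 2 months from Bear.
After 0 months: (0.0000, 0.0000, 0.0000, 1.0000)
After 1 month: (0.1000, 0.3000, 0.4000, 0.2000)
After 2 months: (0.2600, 0.2300, 0.3100, 0.2000)
P(in Recovery after 2 months) = 0.3100

0.3100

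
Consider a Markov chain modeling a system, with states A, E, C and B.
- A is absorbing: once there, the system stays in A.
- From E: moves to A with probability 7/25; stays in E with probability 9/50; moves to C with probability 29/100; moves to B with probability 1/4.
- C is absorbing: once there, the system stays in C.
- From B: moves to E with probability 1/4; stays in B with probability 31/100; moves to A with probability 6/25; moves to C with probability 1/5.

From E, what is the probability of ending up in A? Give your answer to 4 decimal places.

0.5031

Let h(s) be the probability of absorption at A starting from transient state s. Then h(A) = 1 and h(C) = 0. By first-step analysis:
h(E) = 0.28·1 + 0.18·h(E) + 0.29·0 + 0.25·h(B)
h(B) = 0.24·1 + 0.25·h(E) + 0.2·0 + 0.31·h(B)
Solving: h(E) = 0.5031, h(B) = 0.5301.
Starting from E, the probability is 0.5031.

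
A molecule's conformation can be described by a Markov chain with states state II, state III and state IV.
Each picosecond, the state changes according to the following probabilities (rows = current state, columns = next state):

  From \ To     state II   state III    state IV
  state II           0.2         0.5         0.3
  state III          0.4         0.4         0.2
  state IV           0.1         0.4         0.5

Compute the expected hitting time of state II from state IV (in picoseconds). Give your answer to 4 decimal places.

4.5455

Let t(s) be the expected number of picoseconds to first reach state II from state s, with t(state II) = 0. Conditioning on the first picosecond:
t(state III) = 1 + 0.4·t(state III) + 0.2·t(state IV)
t(state IV) = 1 + 0.4·t(state III) + 0.5·t(state IV)
Solving: t(state III) = 3.1818, t(state IV) = 4.5455.
Expected picoseconds from state IV to state II: 4.5455.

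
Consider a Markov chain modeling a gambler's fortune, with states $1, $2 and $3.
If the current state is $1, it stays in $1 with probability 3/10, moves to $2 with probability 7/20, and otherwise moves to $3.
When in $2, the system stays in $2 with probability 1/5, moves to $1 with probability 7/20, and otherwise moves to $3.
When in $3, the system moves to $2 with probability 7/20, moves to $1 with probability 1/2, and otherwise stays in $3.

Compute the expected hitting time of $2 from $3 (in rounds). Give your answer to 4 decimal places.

Let t(s) be the expected number of rounds to first reach $2 from state s, with t($2) = 0. Conditioning on the first round:
t($1) = 1 + 0.3·t($1) + 0.35·t($3)
t($3) = 1 + 0.5·t($1) + 0.15·t($3)
Solving: t($1) = 2.8571, t($3) = 2.8571.
Expected rounds from $3 to $2: 2.8571.

2.8571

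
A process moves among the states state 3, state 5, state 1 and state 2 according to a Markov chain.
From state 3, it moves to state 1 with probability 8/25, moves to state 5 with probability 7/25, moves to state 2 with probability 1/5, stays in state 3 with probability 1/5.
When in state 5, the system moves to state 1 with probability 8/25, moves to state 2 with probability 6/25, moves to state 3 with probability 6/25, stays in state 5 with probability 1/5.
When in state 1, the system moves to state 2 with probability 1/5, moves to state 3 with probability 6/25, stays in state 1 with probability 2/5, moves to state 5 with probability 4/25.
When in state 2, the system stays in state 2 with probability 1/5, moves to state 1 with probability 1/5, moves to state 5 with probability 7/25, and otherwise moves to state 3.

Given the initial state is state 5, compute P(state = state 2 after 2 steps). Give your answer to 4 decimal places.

Propagate the distribution vector 2 steps from state 5.
After 0 steps: (0.0000, 1.0000, 0.0000, 0.0000)
After 1 step: (0.2400, 0.2000, 0.3200, 0.2400)
After 2 steps: (0.2496, 0.2256, 0.3168, 0.2080)
P(in state 2 after 2 steps) = 0.2080

0.2080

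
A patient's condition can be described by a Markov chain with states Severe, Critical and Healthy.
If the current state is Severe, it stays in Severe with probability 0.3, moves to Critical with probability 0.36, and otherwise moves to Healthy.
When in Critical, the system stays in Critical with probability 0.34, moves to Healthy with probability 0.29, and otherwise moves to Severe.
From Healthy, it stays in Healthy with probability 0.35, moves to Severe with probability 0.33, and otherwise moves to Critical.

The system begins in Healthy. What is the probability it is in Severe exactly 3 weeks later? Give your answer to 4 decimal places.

0.3336

Propagate the distribution vector 3 weeks from Healthy.
After 0 weeks: (0.0000, 0.0000, 1.0000)
After 1 week: (0.3300, 0.3200, 0.3500)
After 2 weeks: (0.3329, 0.3396, 0.3275)
After 3 weeks: (0.3336, 0.3401, 0.3263)
P(in Severe after 3 weeks) = 0.3336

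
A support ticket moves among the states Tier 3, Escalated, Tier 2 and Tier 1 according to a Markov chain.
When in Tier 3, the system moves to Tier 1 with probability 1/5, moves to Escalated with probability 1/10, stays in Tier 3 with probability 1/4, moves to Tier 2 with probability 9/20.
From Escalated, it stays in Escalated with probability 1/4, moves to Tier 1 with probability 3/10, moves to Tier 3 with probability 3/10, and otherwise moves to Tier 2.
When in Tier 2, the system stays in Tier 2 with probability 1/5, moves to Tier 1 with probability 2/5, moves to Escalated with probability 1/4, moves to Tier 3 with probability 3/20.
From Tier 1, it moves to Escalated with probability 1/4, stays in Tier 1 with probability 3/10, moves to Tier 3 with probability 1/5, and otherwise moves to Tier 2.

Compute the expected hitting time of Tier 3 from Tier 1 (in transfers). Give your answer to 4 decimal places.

4.6667

Let t(s) be the expected number of transfers to first reach Tier 3 from state s, with t(Tier 3) = 0. Conditioning on the first transfer:
t(Escalated) = 1 + 0.25·t(Escalated) + 0.15·t(Tier 2) + 0.3·t(Tier 1)
t(Tier 2) = 1 + 0.25·t(Escalated) + 0.2·t(Tier 2) + 0.4·t(Tier 1)
t(Tier 1) = 1 + 0.25·t(Escalated) + 0.25·t(Tier 2) + 0.3·t(Tier 1)
Solving: t(Escalated) = 4.1778, t(Tier 2) = 4.8889, t(Tier 1) = 4.6667.
Expected transfers from Tier 1 to Tier 3: 4.6667.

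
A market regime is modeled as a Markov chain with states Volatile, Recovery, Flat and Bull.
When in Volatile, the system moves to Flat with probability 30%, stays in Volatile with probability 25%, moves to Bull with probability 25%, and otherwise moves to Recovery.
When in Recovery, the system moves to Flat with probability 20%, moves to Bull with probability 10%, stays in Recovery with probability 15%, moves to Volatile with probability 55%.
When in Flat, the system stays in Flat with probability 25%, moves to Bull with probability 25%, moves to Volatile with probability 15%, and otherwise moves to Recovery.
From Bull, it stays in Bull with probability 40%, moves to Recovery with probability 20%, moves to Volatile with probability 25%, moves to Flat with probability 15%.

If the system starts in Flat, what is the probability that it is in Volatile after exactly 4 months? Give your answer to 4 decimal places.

Propagate the distribution vector 4 months from Flat.
After 0 months: (0.0000, 0.0000, 1.0000, 0.0000)
After 1 month: (0.1500, 0.3500, 0.2500, 0.2500)
After 2 months: (0.3300, 0.2200, 0.2150, 0.2350)
After 3 months: (0.2945, 0.2213, 0.2320, 0.2523)
After 4 months: (0.2932, 0.2237, 0.2284, 0.2547)
P(in Volatile after 4 months) = 0.2932

0.2932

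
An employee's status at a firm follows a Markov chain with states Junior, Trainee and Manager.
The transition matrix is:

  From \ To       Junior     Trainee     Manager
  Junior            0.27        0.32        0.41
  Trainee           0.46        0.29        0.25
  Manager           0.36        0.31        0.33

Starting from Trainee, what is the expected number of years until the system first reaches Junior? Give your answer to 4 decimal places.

Let t(s) be the expected number of years to first reach Junior from state s, with t(Junior) = 0. Conditioning on the first year:
t(Trainee) = 1 + 0.29·t(Trainee) + 0.25·t(Manager)
t(Manager) = 1 + 0.31·t(Trainee) + 0.33·t(Manager)
Solving: t(Trainee) = 2.3104, t(Manager) = 2.5615.
Expected years from Trainee to Junior: 2.3104.

2.3104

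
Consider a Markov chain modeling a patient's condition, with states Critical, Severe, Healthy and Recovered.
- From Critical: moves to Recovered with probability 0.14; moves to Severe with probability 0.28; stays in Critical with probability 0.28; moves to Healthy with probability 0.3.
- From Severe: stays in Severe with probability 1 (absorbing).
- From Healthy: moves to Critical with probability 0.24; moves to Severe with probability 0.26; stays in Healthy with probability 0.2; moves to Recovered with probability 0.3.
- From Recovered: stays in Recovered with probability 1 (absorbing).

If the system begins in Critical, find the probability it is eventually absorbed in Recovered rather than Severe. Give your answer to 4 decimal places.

0.4008

Let h(s) be the probability of absorption at Recovered starting from transient state s. Then h(Recovered) = 1 and h(Severe) = 0. By first-step analysis:
h(Critical) = 0.28·h(Critical) + 0.28·0 + 0.3·h(Healthy) + 0.14·1
h(Healthy) = 0.24·h(Critical) + 0.26·0 + 0.2·h(Healthy) + 0.3·1
Solving: h(Critical) = 0.4008, h(Healthy) = 0.4952.
Starting from Critical, the probability is 0.4008.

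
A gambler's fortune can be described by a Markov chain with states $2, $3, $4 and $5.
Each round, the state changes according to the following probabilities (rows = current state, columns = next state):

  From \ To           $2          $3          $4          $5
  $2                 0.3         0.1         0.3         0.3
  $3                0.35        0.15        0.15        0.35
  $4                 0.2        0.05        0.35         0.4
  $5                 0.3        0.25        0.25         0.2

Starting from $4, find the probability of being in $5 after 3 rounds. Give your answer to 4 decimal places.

0.3065

Propagate the distribution vector 3 rounds from $4.
After 0 rounds: (0.0000, 0.0000, 1.0000, 0.0000)
After 1 round: (0.2000, 0.0500, 0.3500, 0.4000)
After 2 rounds: (0.2675, 0.1450, 0.2900, 0.2975)
After 3 rounds: (0.2783, 0.1374, 0.2779, 0.3065)
P(in $5 after 3 rounds) = 0.3065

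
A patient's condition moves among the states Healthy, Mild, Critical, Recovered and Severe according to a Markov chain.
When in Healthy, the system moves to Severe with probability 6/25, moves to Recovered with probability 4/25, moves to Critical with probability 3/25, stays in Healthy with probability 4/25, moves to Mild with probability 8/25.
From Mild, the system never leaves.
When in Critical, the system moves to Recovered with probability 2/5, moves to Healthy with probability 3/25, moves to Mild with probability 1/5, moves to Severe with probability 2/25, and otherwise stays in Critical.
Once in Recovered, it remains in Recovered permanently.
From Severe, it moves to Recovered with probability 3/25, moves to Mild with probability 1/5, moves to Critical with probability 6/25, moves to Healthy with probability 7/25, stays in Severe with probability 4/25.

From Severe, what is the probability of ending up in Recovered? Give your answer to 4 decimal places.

Let h(s) be the probability of absorption at Recovered starting from transient state s. Then h(Recovered) = 1 and h(Mild) = 0. By first-step analysis:
h(Healthy) = 0.16·h(Healthy) + 0.32·0 + 0.12·h(Critical) + 0.16·1 + 0.24·h(Severe)
h(Critical) = 0.12·h(Healthy) + 0.2·0 + 0.2·h(Critical) + 0.4·1 + 0.08·h(Severe)
h(Severe) = 0.28·h(Healthy) + 0.2·0 + 0.24·h(Critical) + 0.12·1 + 0.16·h(Severe)
Solving: h(Healthy) = 0.4060, h(Critical) = 0.6060, h(Severe) = 0.4513.
Starting from Severe, the probability is 0.4513.

0.4513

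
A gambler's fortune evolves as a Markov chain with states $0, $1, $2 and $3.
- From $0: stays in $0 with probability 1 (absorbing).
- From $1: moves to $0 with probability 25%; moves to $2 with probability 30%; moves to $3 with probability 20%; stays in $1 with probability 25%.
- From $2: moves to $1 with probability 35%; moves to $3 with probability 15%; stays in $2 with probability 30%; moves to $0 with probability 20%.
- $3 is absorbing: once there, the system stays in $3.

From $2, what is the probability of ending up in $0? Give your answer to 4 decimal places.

0.5655

Let h(s) be the probability of absorption at $0 starting from transient state s. Then h($0) = 1 and h($3) = 0. By first-step analysis:
h($1) = 0.25·1 + 0.25·h($1) + 0.3·h($2) + 0.2·0
h($2) = 0.2·1 + 0.35·h($1) + 0.3·h($2) + 0.15·0
Solving: h($1) = 0.5595, h($2) = 0.5655.
Starting from $2, the probability is 0.5655.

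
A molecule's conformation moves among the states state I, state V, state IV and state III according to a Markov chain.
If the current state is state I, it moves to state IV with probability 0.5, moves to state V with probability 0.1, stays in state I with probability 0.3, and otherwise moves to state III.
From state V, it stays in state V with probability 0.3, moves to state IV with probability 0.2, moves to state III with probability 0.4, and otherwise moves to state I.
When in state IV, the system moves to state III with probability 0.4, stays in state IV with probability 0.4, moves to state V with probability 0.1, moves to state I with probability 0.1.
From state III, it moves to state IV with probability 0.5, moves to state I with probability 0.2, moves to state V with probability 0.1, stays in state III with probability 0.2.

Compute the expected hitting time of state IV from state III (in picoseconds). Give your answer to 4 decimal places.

Let t(s) be the expected number of picoseconds to first reach state IV from state s, with t(state IV) = 0. Conditioning on the first picosecond:
t(state I) = 1 + 0.3·t(state I) + 0.1·t(state V) + 0.1·t(state III)
t(state V) = 1 + 0.1·t(state I) + 0.3·t(state V) + 0.4·t(state III)
t(state III) = 1 + 0.2·t(state I) + 0.1·t(state V) + 0.2·t(state III)
Solving: t(state I) = 2.1622, t(state V) = 2.9730, t(state III) = 2.1622.
Expected picoseconds from state III to state IV: 2.1622.

2.1622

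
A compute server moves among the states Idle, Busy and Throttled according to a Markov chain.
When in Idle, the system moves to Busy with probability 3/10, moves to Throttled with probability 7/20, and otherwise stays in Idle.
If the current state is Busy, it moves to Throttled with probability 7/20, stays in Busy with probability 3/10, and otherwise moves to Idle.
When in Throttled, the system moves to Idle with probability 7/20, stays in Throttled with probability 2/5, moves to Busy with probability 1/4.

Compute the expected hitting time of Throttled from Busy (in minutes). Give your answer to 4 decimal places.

2.8571

Let t(s) be the expected number of minutes to first reach Throttled from state s, with t(Throttled) = 0. Conditioning on the first minute:
t(Idle) = 1 + 0.35·t(Idle) + 0.3·t(Busy)
t(Busy) = 1 + 0.35·t(Idle) + 0.3·t(Busy)
Solving: t(Idle) = 2.8571, t(Busy) = 2.8571.
Expected minutes from Busy to Throttled: 2.8571.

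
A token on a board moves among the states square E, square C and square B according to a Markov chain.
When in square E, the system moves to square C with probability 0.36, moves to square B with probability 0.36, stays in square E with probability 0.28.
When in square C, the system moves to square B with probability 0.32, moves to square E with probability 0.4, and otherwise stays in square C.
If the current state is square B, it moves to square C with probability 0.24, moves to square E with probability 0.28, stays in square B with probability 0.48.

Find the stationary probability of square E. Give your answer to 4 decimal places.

Let the stationary distribution be π with π = πP and π_1 + π_2 + π_3 = 1.
π_1 = 0.28·π_1 + 0.4·π_2 + 0.28·π_3
π_2 = 0.36·π_1 + 0.28·π_2 + 0.24·π_3
Solving with the normalization constraint gives π = (0.3147, 0.2893, 0.3959).
So the stationary probability of square E is 0.3147.

0.3147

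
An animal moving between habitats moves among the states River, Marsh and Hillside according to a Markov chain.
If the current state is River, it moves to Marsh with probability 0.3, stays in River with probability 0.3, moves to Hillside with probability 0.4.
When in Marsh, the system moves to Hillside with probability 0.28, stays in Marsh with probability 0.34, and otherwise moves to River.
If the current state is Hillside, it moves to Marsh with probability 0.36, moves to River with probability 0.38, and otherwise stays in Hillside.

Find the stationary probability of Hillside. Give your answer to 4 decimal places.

0.3159

Let the stationary distribution be π with π = πP and π_1 + π_2 + π_3 = 1.
π_1 = 0.3·π_1 + 0.38·π_2 + 0.38·π_3
π_2 = 0.3·π_1 + 0.34·π_2 + 0.36·π_3
Solving with the normalization constraint gives π = (0.3519, 0.3322, 0.3159).
So the stationary probability of Hillside is 0.3159.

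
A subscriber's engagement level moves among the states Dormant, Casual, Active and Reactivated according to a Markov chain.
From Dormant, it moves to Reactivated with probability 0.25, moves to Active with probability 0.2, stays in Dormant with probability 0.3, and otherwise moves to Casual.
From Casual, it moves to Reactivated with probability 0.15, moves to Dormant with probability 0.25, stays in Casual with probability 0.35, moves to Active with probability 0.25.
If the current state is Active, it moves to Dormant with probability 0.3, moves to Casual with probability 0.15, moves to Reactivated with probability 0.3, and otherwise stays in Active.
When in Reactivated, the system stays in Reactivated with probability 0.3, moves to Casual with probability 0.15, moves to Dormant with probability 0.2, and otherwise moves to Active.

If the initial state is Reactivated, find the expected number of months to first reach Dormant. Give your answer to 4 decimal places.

4.1756

Let t(s) be the expected number of months to first reach Dormant from state s, with t(Dormant) = 0. Conditioning on the first month:
t(Casual) = 1 + 0.35·t(Casual) + 0.25·t(Active) + 0.15·t(Reactivated)
t(Active) = 1 + 0.15·t(Casual) + 0.25·t(Active) + 0.3·t(Reactivated)
t(Reactivated) = 1 + 0.15·t(Casual) + 0.35·t(Active) + 0.3·t(Reactivated)
Solving: t(Casual) = 3.9620, t(Active) = 3.7960, t(Reactivated) = 4.1756.
Expected months from Reactivated to Dormant: 4.1756.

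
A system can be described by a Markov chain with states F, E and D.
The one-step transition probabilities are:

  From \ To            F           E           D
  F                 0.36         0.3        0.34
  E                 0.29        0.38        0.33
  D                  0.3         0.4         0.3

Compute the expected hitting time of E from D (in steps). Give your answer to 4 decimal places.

Let t(s) be the expected number of steps to first reach E from state s, with t(E) = 0. Conditioning on the first step:
t(F) = 1 + 0.36·t(F) + 0.34·t(D)
t(D) = 1 + 0.3·t(F) + 0.3·t(D)
Solving: t(F) = 3.0058, t(D) = 2.7168.
Expected steps from D to E: 2.7168.

2.7168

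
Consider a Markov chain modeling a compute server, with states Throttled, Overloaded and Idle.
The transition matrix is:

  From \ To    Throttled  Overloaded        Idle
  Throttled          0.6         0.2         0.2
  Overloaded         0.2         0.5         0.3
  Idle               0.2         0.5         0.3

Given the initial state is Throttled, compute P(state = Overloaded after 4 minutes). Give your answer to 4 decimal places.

0.3872

Propagate the distribution vector 4 minutes from Throttled.
After 0 minutes: (1.0000, 0.0000, 0.0000)
After 1 minute: (0.6000, 0.2000, 0.2000)
After 2 minutes: (0.4400, 0.3200, 0.2400)
After 3 minutes: (0.3760, 0.3680, 0.2560)
After 4 minutes: (0.3504, 0.3872, 0.2624)
P(in Overloaded after 4 minutes) = 0.3872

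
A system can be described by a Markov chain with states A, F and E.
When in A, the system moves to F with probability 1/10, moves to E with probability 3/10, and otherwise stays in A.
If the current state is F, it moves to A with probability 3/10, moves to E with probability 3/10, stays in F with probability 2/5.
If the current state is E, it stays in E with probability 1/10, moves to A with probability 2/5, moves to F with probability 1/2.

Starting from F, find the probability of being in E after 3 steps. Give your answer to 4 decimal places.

0.2520

Propagate the distribution vector 3 steps from F.
After 0 steps: (0.0000, 1.0000, 0.0000)
After 1 step: (0.3000, 0.4000, 0.3000)
After 2 steps: (0.4200, 0.3400, 0.2400)
After 3 steps: (0.4500, 0.2980, 0.2520)
P(in E after 3 steps) = 0.2520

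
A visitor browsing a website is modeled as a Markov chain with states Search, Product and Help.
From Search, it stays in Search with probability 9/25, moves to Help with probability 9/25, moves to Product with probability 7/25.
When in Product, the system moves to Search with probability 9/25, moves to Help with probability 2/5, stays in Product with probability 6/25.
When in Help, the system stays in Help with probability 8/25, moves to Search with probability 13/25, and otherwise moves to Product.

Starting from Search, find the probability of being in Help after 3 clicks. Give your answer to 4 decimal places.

0.3548

Propagate the distribution vector 3 clicks from Search.
After 0 clicks: (1.0000, 0.0000, 0.0000)
After 1 click: (0.3600, 0.2800, 0.3600)
After 2 clicks: (0.4176, 0.2256, 0.3568)
After 3 clicks: (0.4171, 0.2282, 0.3548)
P(in Help after 3 clicks) = 0.3548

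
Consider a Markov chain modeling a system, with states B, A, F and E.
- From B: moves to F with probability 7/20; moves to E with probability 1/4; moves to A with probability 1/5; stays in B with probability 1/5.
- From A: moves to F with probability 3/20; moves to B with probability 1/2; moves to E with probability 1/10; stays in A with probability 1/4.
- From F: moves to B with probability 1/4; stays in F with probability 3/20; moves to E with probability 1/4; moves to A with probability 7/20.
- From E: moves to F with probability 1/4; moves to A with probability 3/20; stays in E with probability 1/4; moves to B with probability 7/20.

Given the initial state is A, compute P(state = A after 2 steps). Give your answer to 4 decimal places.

0.2300

Propagate the distribution vector 2 steps from A.
After 0 steps: (0.0000, 1.0000, 0.0000, 0.0000)
After 1 step: (0.5000, 0.2500, 0.1500, 0.1000)
After 2 steps: (0.2975, 0.2300, 0.2600, 0.2125)
P(in A after 2 steps) = 0.2300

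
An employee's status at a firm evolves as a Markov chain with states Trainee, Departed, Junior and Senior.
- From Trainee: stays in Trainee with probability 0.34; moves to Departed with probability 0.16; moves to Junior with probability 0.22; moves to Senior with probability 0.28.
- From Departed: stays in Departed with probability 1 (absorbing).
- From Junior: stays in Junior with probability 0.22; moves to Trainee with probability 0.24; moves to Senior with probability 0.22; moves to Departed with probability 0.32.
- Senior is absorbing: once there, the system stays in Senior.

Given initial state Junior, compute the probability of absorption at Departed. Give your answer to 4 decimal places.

0.5403

Let h(s) be the probability of absorption at Departed starting from transient state s. Then h(Departed) = 1 and h(Senior) = 0. By first-step analysis:
h(Trainee) = 0.34·h(Trainee) + 0.16·1 + 0.22·h(Junior) + 0.28·0
h(Junior) = 0.24·h(Trainee) + 0.32·1 + 0.22·h(Junior) + 0.22·0
Solving: h(Trainee) = 0.4225, h(Junior) = 0.5403.
Starting from Junior, the probability is 0.5403.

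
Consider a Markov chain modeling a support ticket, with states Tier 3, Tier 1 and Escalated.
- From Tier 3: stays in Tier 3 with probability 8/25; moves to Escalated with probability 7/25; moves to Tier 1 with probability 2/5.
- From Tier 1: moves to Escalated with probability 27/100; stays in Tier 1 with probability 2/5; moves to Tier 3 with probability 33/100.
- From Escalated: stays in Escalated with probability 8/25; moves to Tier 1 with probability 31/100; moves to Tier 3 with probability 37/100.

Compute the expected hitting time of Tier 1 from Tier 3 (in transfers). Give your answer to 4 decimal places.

2.6756

Let t(s) be the expected number of transfers to first reach Tier 1 from state s, with t(Tier 1) = 0. Conditioning on the first transfer:
t(Tier 3) = 1 + 0.32·t(Tier 3) + 0.28·t(Escalated)
t(Escalated) = 1 + 0.37·t(Tier 3) + 0.32·t(Escalated)
Solving: t(Tier 3) = 2.6756, t(Escalated) = 2.9264.
Expected transfers from Tier 3 to Tier 1: 2.6756.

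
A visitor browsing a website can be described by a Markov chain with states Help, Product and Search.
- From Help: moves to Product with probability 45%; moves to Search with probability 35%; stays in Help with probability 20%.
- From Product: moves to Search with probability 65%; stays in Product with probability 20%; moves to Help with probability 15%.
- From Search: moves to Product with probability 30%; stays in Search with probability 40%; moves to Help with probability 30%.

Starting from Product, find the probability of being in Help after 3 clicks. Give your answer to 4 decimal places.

Propagate the distribution vector 3 clicks from Product.
After 0 clicks: (0.0000, 1.0000, 0.0000)
After 1 click: (0.1500, 0.2000, 0.6500)
After 2 clicks: (0.2550, 0.3025, 0.4425)
After 3 clicks: (0.2291, 0.3080, 0.4629)
P(in Help after 3 clicks) = 0.2291

0.2291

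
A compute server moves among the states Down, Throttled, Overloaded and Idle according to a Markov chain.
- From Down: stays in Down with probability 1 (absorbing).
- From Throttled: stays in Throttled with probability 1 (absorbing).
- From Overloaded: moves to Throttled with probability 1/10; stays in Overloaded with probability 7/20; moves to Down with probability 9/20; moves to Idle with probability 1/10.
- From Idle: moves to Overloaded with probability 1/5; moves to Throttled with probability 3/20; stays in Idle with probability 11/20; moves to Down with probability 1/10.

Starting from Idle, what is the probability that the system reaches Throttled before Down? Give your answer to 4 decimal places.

0.4312

Let h(s) be the probability of absorption at Throttled starting from transient state s. Then h(Throttled) = 1 and h(Down) = 0. By first-step analysis:
h(Overloaded) = 0.45·0 + 0.1·1 + 0.35·h(Overloaded) + 0.1·h(Idle)
h(Idle) = 0.1·0 + 0.15·1 + 0.2·h(Overloaded) + 0.55·h(Idle)
Solving: h(Overloaded) = 0.2202, h(Idle) = 0.4312.
Starting from Idle, the probability is 0.4312.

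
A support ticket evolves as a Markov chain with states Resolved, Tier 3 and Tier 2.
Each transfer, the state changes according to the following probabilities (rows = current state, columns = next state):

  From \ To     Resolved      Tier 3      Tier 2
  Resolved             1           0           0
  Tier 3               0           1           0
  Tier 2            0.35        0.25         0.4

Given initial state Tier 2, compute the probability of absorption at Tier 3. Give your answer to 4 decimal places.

Let h(s) be the probability of absorption at Tier 3 starting from transient state s. Then h(Tier 3) = 1 and h(Resolved) = 0. By first-step analysis:
h(Tier 2) = 0.35·0 + 0.25·1 + 0.4·h(Tier 2)
Solving: h(Tier 2) = 0.4167.
Starting from Tier 2, the probability is 0.4167.

0.4167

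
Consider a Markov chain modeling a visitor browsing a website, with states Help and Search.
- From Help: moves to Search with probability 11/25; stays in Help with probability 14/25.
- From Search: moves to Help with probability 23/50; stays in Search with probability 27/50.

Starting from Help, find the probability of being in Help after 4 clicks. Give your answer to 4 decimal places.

Propagate the distribution vector 4 clicks from Help.
After 0 clicks: (1.0000, 0.0000)
After 1 click: (0.5600, 0.4400)
After 2 clicks: (0.5160, 0.4840)
After 3 clicks: (0.5116, 0.4884)
After 4 clicks: (0.5112, 0.4888)
P(in Help after 4 clicks) = 0.5112

0.5112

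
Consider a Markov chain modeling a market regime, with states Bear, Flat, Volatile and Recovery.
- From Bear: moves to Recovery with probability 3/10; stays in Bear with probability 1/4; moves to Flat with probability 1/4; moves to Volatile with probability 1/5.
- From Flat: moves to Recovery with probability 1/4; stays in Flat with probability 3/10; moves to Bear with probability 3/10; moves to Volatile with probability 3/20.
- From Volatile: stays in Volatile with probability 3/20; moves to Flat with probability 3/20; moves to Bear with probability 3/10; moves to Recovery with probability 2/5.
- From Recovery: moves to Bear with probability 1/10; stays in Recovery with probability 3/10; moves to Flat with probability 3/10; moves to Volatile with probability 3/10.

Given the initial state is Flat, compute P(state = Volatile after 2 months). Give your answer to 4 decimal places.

Propagate the distribution vector 2 months from Flat.
After 0 months: (0.0000, 1.0000, 0.0000, 0.0000)
After 1 month: (0.3000, 0.3000, 0.1500, 0.2500)
After 2 months: (0.2350, 0.2625, 0.2025, 0.3000)
P(in Volatile after 2 months) = 0.2025

0.2025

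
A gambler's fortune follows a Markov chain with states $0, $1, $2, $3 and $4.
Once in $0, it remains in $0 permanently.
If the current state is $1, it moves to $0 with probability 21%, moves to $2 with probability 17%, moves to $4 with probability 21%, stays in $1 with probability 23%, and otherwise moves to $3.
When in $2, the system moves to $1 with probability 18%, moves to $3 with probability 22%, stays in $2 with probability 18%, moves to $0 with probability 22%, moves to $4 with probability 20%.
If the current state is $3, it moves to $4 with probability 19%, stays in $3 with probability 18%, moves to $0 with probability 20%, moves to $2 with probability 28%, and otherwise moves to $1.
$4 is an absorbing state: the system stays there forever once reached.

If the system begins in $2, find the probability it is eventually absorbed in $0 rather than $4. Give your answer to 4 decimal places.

Let h(s) be the probability of absorption at $0 starting from transient state s. Then h($0) = 1 and h($4) = 0. By first-step analysis:
h($1) = 0.21·1 + 0.23·h($1) + 0.17·h($2) + 0.18·h($3) + 0.21·0
h($2) = 0.22·1 + 0.18·h($1) + 0.18·h($2) + 0.22·h($3) + 0.2·0
h($3) = 0.2·1 + 0.15·h($1) + 0.28·h($2) + 0.18·h($3) + 0.19·0
Solving: h($1) = 0.5069, h($2) = 0.5173, h($3) = 0.5133.
Starting from $2, the probability is 0.5173.

0.5173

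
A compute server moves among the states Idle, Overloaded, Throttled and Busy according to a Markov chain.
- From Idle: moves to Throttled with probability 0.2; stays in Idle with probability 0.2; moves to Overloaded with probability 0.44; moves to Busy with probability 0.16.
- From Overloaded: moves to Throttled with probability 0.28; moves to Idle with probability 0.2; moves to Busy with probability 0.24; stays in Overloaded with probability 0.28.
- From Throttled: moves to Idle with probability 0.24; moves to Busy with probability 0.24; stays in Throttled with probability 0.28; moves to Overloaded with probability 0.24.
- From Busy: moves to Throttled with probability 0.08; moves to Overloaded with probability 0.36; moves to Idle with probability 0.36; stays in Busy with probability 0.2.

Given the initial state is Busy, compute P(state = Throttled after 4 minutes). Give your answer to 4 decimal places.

0.2181

Propagate the distribution vector 4 minutes from Busy.
After 0 minutes: (0.0000, 0.0000, 0.0000, 1.0000)
After 1 minute: (0.3600, 0.3600, 0.0800, 0.2000)
After 2 minutes: (0.2352, 0.3504, 0.2112, 0.2032)
After 3 minutes: (0.2410, 0.3254, 0.2205, 0.2131)
After 4 minutes: (0.2429, 0.3268, 0.2181, 0.2122)
P(in Throttled after 4 minutes) = 0.2181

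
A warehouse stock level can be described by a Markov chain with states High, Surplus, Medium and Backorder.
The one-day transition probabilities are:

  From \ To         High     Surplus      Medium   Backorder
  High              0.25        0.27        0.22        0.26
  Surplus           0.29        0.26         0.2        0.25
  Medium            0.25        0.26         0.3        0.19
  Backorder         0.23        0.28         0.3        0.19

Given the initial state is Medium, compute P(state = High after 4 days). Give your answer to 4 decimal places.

Propagate the distribution vector 4 days from Medium.
After 0 days: (0.0000, 0.0000, 1.0000, 0.0000)
After 1 day: (0.2500, 0.2600, 0.3000, 0.1900)
After 2 days: (0.2566, 0.2663, 0.2540, 0.2231)
After 3 days: (0.2562, 0.2670, 0.2528, 0.2239)
After 4 days: (0.2562, 0.2670, 0.2528, 0.2240)
P(in High after 4 days) = 0.2562

0.2562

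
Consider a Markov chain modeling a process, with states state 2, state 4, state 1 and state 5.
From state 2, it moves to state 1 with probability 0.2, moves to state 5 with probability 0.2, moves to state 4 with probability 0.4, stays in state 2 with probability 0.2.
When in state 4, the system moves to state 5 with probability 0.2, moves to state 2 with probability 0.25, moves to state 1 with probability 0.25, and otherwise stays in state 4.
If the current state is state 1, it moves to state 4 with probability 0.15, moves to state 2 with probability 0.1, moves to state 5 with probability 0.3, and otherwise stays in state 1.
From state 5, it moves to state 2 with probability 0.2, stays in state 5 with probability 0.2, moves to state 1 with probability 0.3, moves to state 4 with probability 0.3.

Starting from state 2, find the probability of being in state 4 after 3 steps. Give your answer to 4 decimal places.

0.2765

Propagate the distribution vector 3 steps from state 2.
After 0 steps: (1.0000, 0.0000, 0.0000, 0.0000)
After 1 step: (0.2000, 0.4000, 0.2000, 0.2000)
After 2 steps: (0.2000, 0.2900, 0.2900, 0.2200)
After 3 steps: (0.1855, 0.2765, 0.3090, 0.2290)
P(in state 4 after 3 steps) = 0.2765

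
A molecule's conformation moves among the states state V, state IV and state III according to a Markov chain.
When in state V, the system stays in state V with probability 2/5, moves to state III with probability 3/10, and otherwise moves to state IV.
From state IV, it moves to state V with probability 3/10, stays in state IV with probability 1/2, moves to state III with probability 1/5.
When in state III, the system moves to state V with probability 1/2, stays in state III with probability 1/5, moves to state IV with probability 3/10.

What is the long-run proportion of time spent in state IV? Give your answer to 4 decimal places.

Let the stationary distribution be π with π = πP and π_1 + π_2 + π_3 = 1.
π_1 = 0.4·π_1 + 0.3·π_2 + 0.5·π_3
π_2 = 0.3·π_1 + 0.5·π_2 + 0.3·π_3
Solving with the normalization constraint gives π = (0.3864, 0.3750, 0.2386).
So the stationary probability of state IV is 0.3750.

0.3750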